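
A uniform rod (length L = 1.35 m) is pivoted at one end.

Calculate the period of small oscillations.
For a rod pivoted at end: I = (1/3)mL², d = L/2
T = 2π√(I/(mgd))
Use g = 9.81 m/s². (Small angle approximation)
I/m = (1/3)L² = 0.6075 m²; d = L/2 = 0.675 m
T = 2π√(I/(mgd)) = 2π√(0.6075/(9.81×0.675)) = 1.903 s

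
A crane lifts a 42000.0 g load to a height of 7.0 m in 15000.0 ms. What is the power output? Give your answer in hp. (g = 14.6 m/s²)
W = mgh = 42×14.6×7 = 4292 J
P = W/t = 4292/15 = 286.2 W = 0.3837 hp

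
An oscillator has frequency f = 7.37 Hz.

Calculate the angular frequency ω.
ω = 2πf = 2π×7.37 = 46.31 rad/s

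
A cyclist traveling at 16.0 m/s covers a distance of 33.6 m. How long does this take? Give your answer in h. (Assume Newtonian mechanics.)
t = d/v (with unit conversion) = 0.0005833 h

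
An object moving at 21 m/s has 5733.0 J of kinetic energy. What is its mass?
KE = ½mv² → m = 2KE/v² = 2×5733.0/21² = 26.0 kg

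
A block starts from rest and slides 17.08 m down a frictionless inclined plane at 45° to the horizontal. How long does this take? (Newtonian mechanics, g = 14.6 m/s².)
a = g sin(θ) = 14.6 × sin(45°) = 10.32 m/s²
t = √(2d/a) = √(2 × 17.08 / 10.32) = 1.82 s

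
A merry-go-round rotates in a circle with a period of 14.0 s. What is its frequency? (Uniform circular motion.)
f = 1/T = 1/14.0 = 0.0714 Hz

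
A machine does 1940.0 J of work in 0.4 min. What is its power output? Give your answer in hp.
P = W/t = 1940 J / 24 s = 80.83 W = 0.1084 hp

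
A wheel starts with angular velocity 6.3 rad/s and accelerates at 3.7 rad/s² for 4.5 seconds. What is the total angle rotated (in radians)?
θ = ω₀t + ½αt² = 6.3×4.5 + ½×3.7×4.5² = 65.81 rad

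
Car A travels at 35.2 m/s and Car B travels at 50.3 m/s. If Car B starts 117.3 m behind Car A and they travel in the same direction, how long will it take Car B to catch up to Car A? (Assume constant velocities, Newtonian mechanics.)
Relative speed: v_rel = 50.3 - 35.2 = 15.1 m/s
Time to catch: t = d₀/v_rel = 117.3/15.1 = 7.77 s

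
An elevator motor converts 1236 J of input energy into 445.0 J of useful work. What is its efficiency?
η = W_out/W_in = 445.0/1236 = 0.36 = 36.0%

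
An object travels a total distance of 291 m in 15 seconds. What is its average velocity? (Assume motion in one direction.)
v_avg = Δd / Δt = 291 / 15 = 19.4 m/s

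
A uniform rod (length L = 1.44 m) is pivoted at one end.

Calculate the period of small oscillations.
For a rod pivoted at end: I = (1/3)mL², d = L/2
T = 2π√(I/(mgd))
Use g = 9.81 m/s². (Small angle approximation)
I/m = (1/3)L² = 0.6912 m²; d = L/2 = 0.72 m
T = 2π√(I/(mgd)) = 2π√(0.6912/(9.81×0.72)) = 1.966 s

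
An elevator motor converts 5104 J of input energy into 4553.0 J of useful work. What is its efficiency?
η = W_out/W_in = 4553.0/5104 = 0.892 = 89.2%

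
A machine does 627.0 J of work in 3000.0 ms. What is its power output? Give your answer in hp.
P = W/t = 627 J / 3 s = 209 W = 0.2803 hp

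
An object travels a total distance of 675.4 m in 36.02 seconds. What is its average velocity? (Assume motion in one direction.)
v_avg = Δd / Δt = 675.4 / 36.02 = 18.75 m/s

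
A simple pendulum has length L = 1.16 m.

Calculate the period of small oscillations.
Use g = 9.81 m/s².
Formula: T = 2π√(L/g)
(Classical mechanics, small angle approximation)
T = 2π√(L/g) = 2π√(1.16/9.81) = 2.161 s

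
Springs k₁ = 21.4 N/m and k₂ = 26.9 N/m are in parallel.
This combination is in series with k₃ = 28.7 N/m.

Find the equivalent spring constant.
k₁₂ = k₁ + k₂ = 48.3 N/m (parallel)
1/k_eq = 1/k₁₂ + 1/k₃ → k_eq = 18 N/m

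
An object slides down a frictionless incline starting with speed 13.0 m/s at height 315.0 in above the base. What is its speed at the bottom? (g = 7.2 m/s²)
½mv₀² + mgh = ½mv² → v = √(v₀² + 2gh) = √(13² + 2×7.2×8.001) = 16.86 m/s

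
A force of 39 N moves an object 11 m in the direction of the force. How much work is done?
W = Fd = 39×11 = 429.0 J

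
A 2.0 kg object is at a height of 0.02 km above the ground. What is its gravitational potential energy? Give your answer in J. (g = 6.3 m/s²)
PE = mgh = 2 kg × 6.3 m/s² × 20 m = 252 J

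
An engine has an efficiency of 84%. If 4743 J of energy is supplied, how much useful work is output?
W_out = η × W_in = 0.84 × 4743 = 3984.1 J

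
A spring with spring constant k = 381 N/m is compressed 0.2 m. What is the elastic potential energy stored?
PE = ½kx² = ½×381×0.2² = 7.62 J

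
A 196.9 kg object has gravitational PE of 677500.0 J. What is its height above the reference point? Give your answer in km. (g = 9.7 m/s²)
PE = mgh → h = PE/(mg) = 6.775e+05 J / (196.9 kg × 9.7 m/s²) = 354.7 m = 0.3547 km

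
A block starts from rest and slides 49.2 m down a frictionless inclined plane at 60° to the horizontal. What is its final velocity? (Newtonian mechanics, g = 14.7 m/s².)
a = g sin(θ) = 14.7 × sin(60°) = 12.73 m/s²
v = √(2ad) = √(2 × 12.73 × 49.2) = 35.39 m/s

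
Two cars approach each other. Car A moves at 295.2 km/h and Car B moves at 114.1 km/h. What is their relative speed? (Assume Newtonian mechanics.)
v_rel = v_A + v_B = 295.2 + 114.1 = 409.3 km/h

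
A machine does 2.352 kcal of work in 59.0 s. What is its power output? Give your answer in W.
P = W/t = 9841 J / 59 s = 166.8 W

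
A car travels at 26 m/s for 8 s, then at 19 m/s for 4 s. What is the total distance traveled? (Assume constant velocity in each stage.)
d₁ = v₁t₁ = 26 × 8 = 208 m
d₂ = v₂t₂ = 19 × 4 = 76 m
d_total = 208 + 76 = 284 m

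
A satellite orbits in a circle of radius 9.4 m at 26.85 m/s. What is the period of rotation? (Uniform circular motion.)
T = 2πr/v = 2π×9.4/26.85 = 2.2 s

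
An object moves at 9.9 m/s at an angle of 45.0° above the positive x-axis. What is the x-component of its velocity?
vₓ = v cos(θ) = 9.9 × cos(45.0°) = 7.0 m/s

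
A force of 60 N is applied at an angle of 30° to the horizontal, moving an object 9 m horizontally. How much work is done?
W = Fd cosθ = 60×9×cos(30°) = 467.65 J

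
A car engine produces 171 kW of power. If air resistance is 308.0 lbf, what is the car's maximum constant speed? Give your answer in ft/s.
P = Fv → v = P/F = 171000 W / 1370 N = 124.8 m/s = 409.5 ft/s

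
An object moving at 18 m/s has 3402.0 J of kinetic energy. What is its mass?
KE = ½mv² → m = 2KE/v² = 2×3402.0/18² = 21.0 kg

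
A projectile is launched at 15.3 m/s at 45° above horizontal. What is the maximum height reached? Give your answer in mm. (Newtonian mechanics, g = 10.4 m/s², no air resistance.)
H = v₀²sin²(θ)/(2g) (with unit conversion) = 5627.0 mm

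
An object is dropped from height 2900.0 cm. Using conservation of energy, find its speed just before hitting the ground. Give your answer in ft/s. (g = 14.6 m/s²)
mgh = ½mv² → v = √(2gh) = √(2×14.6×29) = 29.1 m/s = 95.47 ft/s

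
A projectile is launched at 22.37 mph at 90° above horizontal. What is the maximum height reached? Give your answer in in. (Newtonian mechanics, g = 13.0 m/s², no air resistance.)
H = v₀²sin²(θ)/(2g) (with unit conversion) = 151.4 in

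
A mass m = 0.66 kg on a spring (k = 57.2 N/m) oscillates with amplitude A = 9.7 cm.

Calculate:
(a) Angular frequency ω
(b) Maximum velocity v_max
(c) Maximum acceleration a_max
ω = √(k/m) = √(57.2/0.66) = 9.309 rad/s
v_max = ωA = 9.309×0.097 = 0.903 m/s
a_max = ω²A = 9.309²×0.097 = 8.407 m/s²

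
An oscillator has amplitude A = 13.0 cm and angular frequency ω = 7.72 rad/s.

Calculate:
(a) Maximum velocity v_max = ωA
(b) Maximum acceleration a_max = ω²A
v_max = ωA = 7.72×0.13 = 1.004 m/s
a_max = ω²A = 7.72²×0.13 = 7.748 m/s²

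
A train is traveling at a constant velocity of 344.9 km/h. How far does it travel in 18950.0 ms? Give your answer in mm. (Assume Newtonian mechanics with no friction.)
d = vt (with unit conversion) = 1816000.0 mm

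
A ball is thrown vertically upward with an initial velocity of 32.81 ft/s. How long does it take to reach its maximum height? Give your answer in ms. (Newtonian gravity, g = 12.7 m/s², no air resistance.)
t_up = v₀/g (with unit conversion) = 787.4 ms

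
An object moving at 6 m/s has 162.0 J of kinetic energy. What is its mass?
KE = ½mv² → m = 2KE/v² = 2×162.0/6² = 9.0 kg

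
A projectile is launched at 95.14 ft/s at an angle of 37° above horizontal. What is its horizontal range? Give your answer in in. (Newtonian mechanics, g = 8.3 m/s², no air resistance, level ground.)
R = v₀² sin(2θ) / g (with unit conversion) = 3834.0 in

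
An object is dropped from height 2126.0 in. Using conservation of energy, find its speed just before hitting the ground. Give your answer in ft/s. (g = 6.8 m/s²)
mgh = ½mv² → v = √(2gh) = √(2×6.8×54) = 27.1 m/s = 88.91 ft/s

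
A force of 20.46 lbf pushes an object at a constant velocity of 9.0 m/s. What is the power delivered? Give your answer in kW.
P = Fv = 91.01 N × 9 m/s = 819.1 W = 0.8191 kW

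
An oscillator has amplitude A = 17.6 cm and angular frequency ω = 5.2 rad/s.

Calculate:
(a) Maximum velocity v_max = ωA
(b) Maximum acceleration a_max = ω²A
v_max = ωA = 5.2×0.176 = 0.9152 m/s
a_max = ω²A = 5.2²×0.176 = 4.759 m/s²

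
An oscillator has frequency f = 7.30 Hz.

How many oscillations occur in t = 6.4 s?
n = f×t = 7.3×6.4 = 46.72 oscillations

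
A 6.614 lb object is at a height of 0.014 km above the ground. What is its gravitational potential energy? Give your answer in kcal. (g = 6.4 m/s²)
PE = mgh = 3 kg × 6.4 m/s² × 14 m = 268.8 J = 0.06425 kcal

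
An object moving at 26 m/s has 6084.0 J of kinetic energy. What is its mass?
KE = ½mv² → m = 2KE/v² = 2×6084.0/26² = 18.0 kg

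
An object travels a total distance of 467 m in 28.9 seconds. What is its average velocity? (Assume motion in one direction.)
v_avg = Δd / Δt = 467 / 28.9 = 16.16 m/s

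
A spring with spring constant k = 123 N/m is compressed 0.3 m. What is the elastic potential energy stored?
PE = ½kx² = ½×123×0.3² = 5.535 J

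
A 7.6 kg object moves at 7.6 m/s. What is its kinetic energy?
KE = ½mv² = ½×7.6×7.6² = 219.488 J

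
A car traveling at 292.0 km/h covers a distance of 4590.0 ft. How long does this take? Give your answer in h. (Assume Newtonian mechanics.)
t = d/v (with unit conversion) = 0.004791 h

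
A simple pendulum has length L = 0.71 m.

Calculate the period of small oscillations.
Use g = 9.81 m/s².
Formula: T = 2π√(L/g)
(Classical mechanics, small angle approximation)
T = 2π√(L/g) = 2π√(0.71/9.81) = 1.69 s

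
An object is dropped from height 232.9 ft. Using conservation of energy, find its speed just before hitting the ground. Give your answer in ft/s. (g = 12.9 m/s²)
mgh = ½mv² → v = √(2gh) = √(2×12.9×70.99) = 42.8 m/s = 140.4 ft/s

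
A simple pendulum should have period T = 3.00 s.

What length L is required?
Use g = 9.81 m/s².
T = 2π√(L/g) → L = g(T/2π)² = 9.81×(3.0/2π)² = 2.236 m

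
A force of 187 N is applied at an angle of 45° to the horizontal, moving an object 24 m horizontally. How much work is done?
W = Fd cosθ = 187×24×cos(45°) = 3173.5 J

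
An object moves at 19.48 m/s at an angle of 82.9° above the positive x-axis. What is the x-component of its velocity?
vₓ = v cos(θ) = 19.48 × cos(82.9°) = 2.41 m/s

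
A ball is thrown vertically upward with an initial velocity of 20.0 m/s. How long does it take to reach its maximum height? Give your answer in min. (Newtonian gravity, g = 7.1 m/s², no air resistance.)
t_up = v₀/g (with unit conversion) = 0.04695 min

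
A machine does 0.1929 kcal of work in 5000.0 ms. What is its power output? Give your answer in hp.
P = W/t = 807.1 J / 5 s = 161.4 W = 0.2165 hp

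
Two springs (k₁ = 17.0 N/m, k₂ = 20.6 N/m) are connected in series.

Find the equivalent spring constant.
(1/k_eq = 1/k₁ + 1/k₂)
1/k_eq = 1/17.0 + 1/20.6 = 0.10737; k_eq = 9.314 N/m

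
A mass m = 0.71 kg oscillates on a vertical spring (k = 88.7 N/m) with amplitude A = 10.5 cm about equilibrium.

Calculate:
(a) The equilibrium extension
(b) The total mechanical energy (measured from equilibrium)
x_eq = mg/k = 0.71×9.81/88.7 = 0.07852 m = 7.852 cm
E = ½kA² = ½×88.7×(0.105)² = 0.489 J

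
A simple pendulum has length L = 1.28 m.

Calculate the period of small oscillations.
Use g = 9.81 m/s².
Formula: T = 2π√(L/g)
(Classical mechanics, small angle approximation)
T = 2π√(L/g) = 2π√(1.28/9.81) = 2.27 s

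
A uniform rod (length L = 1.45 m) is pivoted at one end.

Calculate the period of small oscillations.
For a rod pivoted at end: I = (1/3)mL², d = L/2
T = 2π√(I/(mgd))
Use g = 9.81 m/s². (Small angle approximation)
I/m = (1/3)L² = 0.7008 m²; d = L/2 = 0.725 m
T = 2π√(I/(mgd)) = 2π√(0.7008/(9.81×0.725)) = 1.972 s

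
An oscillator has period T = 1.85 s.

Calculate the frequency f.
f = 1/T = 1/1.85 = 0.5405 Hz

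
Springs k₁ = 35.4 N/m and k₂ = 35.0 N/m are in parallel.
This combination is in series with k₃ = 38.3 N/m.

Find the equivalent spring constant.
k₁₂ = k₁ + k₂ = 70.4 N/m (parallel)
1/k_eq = 1/k₁₂ + 1/k₃ → k_eq = 24.81 N/m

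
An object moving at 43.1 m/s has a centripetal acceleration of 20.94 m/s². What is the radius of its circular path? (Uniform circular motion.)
r = v²/a_c = 43.1²/20.94 = 88.71 m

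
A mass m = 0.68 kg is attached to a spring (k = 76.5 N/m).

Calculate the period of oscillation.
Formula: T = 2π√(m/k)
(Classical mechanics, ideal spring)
T = 2π√(m/k) = 2π√(0.68/76.5) = 0.5924 s; f = 1/T = 1.688 Hz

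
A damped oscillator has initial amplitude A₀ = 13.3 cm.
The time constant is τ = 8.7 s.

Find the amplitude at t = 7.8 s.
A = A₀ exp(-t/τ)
A = A₀ exp(−t/τ) = 13.3×exp(−7.8/8.7) = 5.426 cm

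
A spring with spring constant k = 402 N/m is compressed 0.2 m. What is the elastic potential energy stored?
PE = ½kx² = ½×402×0.2² = 8.04 J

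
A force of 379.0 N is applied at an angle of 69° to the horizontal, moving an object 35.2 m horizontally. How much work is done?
W = Fd cosθ = 379.0×35.2×cos(69°) = 4780.9 J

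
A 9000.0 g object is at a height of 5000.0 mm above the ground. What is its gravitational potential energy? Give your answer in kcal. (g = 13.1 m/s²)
PE = mgh = 9 kg × 13.1 m/s² × 5 m = 589.5 J = 0.1409 kcal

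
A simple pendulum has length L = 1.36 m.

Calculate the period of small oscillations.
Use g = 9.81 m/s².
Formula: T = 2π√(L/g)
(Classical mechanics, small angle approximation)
T = 2π√(L/g) = 2π√(1.36/9.81) = 2.339 s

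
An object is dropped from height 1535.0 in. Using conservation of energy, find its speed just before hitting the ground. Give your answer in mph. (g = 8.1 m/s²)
mgh = ½mv² → v = √(2gh) = √(2×8.1×38.99) = 25.13 m/s = 56.22 mph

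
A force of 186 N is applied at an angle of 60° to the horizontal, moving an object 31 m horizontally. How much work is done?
W = Fd cosθ = 186×31×cos(60°) = 2883.0 J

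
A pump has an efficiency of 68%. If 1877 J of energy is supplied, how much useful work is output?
W_out = η × W_in = 0.68 × 1877 = 1276.4 J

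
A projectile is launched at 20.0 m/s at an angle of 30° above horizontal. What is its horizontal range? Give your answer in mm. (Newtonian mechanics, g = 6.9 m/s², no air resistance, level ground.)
R = v₀² sin(2θ) / g (with unit conversion) = 50200.0 mm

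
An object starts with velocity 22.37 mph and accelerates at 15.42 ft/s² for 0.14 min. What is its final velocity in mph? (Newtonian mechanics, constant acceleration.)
v = v₀ + at (with unit conversion) = 110.7 mph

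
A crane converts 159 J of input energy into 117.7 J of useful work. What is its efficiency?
η = W_out/W_in = 117.7/159 = 0.7403 = 74.03%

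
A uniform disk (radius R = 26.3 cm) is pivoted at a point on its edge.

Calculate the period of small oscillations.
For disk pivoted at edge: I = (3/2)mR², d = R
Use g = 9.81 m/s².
I/m = (3/2)R² = 0.1038 m²; d = R = 0.263 m
T = 2π√((3/2)R²/(gR)) = 2π√(3R/(2g)) = 1.26 s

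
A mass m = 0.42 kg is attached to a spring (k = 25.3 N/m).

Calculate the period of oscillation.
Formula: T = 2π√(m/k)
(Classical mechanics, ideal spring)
T = 2π√(m/k) = 2π√(0.42/25.3) = 0.8096 s; f = 1/T = 1.235 Hz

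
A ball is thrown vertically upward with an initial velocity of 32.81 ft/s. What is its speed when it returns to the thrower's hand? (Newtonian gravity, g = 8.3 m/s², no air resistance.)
By conservation of energy, the ball returns at the same speed = 32.81 ft/s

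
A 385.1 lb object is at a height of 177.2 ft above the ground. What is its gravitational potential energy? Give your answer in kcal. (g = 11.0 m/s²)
PE = mgh = 174.7 kg × 11.0 m/s² × 54.01 m = 1.038e+05 J = 24.8 kcal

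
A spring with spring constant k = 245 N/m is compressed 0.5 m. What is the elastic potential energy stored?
PE = ½kx² = ½×245×0.5² = 30.62 J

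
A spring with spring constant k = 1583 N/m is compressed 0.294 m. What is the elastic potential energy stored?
PE = ½kx² = ½×1583×0.294² = 68.41 J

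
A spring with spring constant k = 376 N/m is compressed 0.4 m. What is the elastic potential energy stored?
PE = ½kx² = ½×376×0.4² = 30.08 J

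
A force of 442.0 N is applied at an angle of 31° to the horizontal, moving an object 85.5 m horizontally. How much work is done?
W = Fd cosθ = 442.0×85.5×cos(31°) = 32393.0 J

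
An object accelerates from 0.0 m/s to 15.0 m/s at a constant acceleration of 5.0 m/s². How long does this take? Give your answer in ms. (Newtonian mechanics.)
t = (v - v₀)/a (with unit conversion) = 3000.0 ms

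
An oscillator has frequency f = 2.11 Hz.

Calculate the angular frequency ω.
ω = 2πf = 2π×2.11 = 13.26 rad/s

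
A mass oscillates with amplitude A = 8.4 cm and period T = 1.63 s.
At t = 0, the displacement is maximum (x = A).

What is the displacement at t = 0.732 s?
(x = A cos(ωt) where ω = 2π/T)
ω = 2π/T = 2π/1.63 = 3.855 rad/s
x = A cos(ωt) = 8.4×cos(3.855×0.732) = -7.974 cm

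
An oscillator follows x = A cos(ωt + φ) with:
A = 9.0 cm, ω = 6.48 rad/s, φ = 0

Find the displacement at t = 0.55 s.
x = A cos(ωt + φ) = 9.0×cos(6.48×0.55 + 0) = -8.209 cm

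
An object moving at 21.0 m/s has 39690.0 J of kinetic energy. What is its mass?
KE = ½mv² → m = 2KE/v² = 2×39690.0/21.0² = 180.0 kg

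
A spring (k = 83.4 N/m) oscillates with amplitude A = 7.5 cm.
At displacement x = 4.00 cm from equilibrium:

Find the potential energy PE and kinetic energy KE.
E_total = ½kA² = ½×83.4×(0.075)² = 0.2346 J
PE = ½kx² = ½×83.4×(0.04)² = 0.06672 J
KE = E_total − PE = 0.1678 J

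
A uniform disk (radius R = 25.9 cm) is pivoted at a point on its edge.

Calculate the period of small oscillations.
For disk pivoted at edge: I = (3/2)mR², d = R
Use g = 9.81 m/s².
I/m = (3/2)R² = 0.1006 m²; d = R = 0.259 m
T = 2π√((3/2)R²/(gR)) = 2π√(3R/(2g)) = 1.25 s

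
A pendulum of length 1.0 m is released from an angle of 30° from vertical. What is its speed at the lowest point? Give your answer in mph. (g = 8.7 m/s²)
h = L(1 − cosθ) = 1.0×(1 − cos30°) = 0.134 m
v = √(2gh) = √(2×8.7×0.134) = 1.527 m/s = 3.415 mph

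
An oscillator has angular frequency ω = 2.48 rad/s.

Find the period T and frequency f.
T = 2π/ω = 2π/2.48 = 2.534 s; f = ω/2π = 0.3947 Hz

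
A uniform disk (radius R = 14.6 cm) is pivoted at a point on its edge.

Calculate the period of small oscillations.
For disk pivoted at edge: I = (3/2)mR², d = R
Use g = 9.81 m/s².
I/m = (3/2)R² = 0.03197 m²; d = R = 0.146 m
T = 2π√((3/2)R²/(gR)) = 2π√(3R/(2g)) = 0.9388 s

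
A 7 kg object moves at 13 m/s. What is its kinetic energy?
KE = ½mv² = ½×7×13² = 591.5 J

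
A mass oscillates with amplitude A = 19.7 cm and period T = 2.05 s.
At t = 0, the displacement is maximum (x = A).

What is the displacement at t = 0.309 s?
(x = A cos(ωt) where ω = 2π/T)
ω = 2π/T = 2π/2.05 = 3.065 rad/s
x = A cos(ωt) = 19.7×cos(3.065×0.309) = 11.51 cm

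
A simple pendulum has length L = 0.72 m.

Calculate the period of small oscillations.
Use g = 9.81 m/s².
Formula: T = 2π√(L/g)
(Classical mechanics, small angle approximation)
T = 2π√(L/g) = 2π√(0.72/9.81) = 1.702 s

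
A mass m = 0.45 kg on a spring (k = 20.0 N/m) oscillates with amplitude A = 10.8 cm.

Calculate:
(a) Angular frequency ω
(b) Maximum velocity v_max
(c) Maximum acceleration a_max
ω = √(k/m) = √(20.0/0.45) = 6.667 rad/s
v_max = ωA = 6.667×0.108 = 0.72 m/s
a_max = ω²A = 6.667²×0.108 = 4.8 m/s²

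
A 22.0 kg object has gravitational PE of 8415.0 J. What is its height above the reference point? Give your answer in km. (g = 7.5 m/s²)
PE = mgh → h = PE/(mg) = 8415 J / (22 kg × 7.5 m/s²) = 51 m = 0.051 km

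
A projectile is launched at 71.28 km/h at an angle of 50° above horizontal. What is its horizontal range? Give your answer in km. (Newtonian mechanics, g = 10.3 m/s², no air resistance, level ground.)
R = v₀² sin(2θ) / g (with unit conversion) = 0.03748 km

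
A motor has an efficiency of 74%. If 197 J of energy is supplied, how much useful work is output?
W_out = η × W_in = 0.74 × 197 = 145.78 J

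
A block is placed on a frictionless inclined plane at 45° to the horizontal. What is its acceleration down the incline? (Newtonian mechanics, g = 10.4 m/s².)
a = g sin(θ) = 10.4 × sin(45°) = 10.4 × 0.7071 = 7.35 m/s²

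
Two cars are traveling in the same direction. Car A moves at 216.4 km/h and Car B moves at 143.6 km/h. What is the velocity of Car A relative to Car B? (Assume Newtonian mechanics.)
v_rel = v_A - v_B = 216.4 - 143.6 = 72.8 km/h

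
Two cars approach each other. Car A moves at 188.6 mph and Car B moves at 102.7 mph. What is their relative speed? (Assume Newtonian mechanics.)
v_rel = v_A + v_B = 188.6 + 102.7 = 291.3 mph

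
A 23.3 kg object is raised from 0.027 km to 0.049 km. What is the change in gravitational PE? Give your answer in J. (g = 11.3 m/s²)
ΔPE = mg(h₂ − h₁) = 23.3 kg × 11.3 m/s² × (49 − 27) m = 5792 J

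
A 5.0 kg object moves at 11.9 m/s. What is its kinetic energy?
KE = ½mv² = ½×5.0×11.9² = 354.025 J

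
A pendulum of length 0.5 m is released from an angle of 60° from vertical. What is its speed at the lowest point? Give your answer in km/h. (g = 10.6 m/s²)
h = L(1 − cosθ) = 0.5×(1 − cos60°) = 0.25 m
v = √(2gh) = √(2×10.6×0.25) = 2.302 m/s = 8.288 km/h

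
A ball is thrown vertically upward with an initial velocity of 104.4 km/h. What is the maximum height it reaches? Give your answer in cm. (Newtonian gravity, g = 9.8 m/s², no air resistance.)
h_max = v₀²/(2g) (with unit conversion) = 4291.0 cm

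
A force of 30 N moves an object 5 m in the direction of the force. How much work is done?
W = Fd = 30×5 = 150.0 J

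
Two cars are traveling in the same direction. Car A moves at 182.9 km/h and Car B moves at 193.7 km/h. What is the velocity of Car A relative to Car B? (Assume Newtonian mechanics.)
v_rel = v_A - v_B = 182.9 - 193.7 = -10.8 km/h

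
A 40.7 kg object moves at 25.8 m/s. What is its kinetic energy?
KE = ½mv² = ½×40.7×25.8² = 13545.77 J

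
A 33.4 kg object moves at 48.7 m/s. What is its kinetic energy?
KE = ½mv² = ½×33.4×48.7² = 39607.22 J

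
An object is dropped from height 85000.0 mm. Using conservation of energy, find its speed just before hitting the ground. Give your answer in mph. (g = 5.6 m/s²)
mgh = ½mv² → v = √(2gh) = √(2×5.6×85) = 30.85 m/s = 69.02 mph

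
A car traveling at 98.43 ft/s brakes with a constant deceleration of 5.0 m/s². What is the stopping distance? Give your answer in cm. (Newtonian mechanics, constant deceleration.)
d = v₀² / (2a) (with unit conversion) = 9001.0 cm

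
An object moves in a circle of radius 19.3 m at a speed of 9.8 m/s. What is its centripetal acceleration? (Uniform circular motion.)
a_c = v²/r = 9.8²/19.3 = 96.04/19.3 = 4.98 m/s²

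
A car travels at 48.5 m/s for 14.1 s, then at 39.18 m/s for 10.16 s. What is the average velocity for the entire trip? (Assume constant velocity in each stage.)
d₁ = v₁t₁ = 48.5 × 14.1 = 683.85 m
d₂ = v₂t₂ = 39.18 × 10.16 = 398.069 m
d_total = 1081.92 m, t_total = 24.26 s
v_avg = d_total/t_total = 1081.92/24.26 = 44.6 m/s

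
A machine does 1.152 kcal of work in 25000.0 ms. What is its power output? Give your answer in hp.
P = W/t = 4820 J / 25 s = 192.8 W = 0.2585 hp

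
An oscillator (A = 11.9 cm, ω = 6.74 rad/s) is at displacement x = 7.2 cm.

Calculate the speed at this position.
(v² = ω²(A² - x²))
v = ω√(A² − x²) = 6.74×√(0.119² − 0.072²) = 0.6386 m/s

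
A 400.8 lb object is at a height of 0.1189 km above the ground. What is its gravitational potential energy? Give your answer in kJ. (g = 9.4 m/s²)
PE = mgh = 181.8 kg × 9.4 m/s² × 118.9 m = 2.032e+05 J = 203.2 kJ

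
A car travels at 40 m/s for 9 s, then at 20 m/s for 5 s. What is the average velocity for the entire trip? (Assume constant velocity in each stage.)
d₁ = v₁t₁ = 40 × 9 = 360 m
d₂ = v₂t₂ = 20 × 5 = 100 m
d_total = 460 m, t_total = 14 s
v_avg = d_total/t_total = 460/14 = 32.86 m/s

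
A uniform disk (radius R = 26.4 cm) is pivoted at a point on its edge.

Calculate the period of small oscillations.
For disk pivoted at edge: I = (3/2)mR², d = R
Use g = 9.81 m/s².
I/m = (3/2)R² = 0.1045 m²; d = R = 0.264 m
T = 2π√((3/2)R²/(gR)) = 2π√(3R/(2g)) = 1.262 s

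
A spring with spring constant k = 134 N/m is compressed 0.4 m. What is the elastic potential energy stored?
PE = ½kx² = ½×134×0.4² = 10.72 J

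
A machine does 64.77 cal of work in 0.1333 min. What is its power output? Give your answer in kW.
P = W/t = 271 J / 7.998 s = 33.88 W = 0.03388 kW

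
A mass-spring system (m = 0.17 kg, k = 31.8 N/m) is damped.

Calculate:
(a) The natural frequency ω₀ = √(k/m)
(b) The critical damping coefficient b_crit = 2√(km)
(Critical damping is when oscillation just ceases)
ω₀ = √(k/m) = √(31.8/0.17) = 13.68 rad/s
b_crit = 2√(km) = 2√(31.8×0.17) = 4.65 kg/s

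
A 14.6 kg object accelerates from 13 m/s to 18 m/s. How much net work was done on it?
W_net = ΔKE = ½m(v₂² − v₁²) = ½×14.6×(18² − 13²) = 1131.5 J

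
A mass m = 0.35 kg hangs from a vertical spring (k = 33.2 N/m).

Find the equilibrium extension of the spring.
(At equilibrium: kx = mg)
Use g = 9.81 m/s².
x_eq = mg/k = 0.35×9.81/33.2 = 0.1034 m = 10.34 cm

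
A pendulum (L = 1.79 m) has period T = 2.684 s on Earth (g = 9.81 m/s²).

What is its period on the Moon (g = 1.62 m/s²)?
T = 2π√(L/g), so T_moon/T_earth = √(g_earth/g_moon)
T_moon = 2π√(1.79/1.62) = 6.605 s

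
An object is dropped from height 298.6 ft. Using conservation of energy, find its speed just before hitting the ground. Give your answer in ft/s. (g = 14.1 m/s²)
mgh = ½mv² → v = √(2gh) = √(2×14.1×91.01) = 50.66 m/s = 166.2 ft/s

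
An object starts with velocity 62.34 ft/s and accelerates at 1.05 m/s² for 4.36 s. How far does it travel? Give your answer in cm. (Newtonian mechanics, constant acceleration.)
d = v₀t + ½at² (with unit conversion) = 9283.0 cm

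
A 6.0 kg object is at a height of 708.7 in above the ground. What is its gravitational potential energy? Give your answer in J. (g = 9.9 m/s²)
PE = mgh = 6 kg × 9.9 m/s² × 18 m = 1069 J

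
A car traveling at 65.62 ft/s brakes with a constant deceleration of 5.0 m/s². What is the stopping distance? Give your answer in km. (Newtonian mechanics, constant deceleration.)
d = v₀² / (2a) (with unit conversion) = 0.04 km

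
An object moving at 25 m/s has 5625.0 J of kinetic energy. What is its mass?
KE = ½mv² → m = 2KE/v² = 2×5625.0/25² = 18.0 kg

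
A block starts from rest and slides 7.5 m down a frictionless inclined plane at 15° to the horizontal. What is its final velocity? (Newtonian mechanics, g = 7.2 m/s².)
a = g sin(θ) = 7.2 × sin(15°) = 1.86 m/s²
v = √(2ad) = √(2 × 1.86 × 7.5) = 5.29 m/s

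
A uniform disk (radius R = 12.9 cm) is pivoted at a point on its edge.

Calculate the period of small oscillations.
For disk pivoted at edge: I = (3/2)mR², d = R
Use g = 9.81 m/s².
I/m = (3/2)R² = 0.02496 m²; d = R = 0.129 m
T = 2π√((3/2)R²/(gR)) = 2π√(3R/(2g)) = 0.8824 s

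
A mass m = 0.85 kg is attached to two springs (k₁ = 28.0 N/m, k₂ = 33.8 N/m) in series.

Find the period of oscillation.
k_eq = k₁k₂/(k₁+k₂) = 15.31 N/m
T = 2π√(m/k_eq) = 2π√(0.85/15.31) = 1.48 s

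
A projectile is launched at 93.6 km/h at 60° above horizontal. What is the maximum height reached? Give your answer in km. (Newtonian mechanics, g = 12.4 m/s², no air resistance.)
H = v₀²sin²(θ)/(2g) (with unit conversion) = 0.02044 km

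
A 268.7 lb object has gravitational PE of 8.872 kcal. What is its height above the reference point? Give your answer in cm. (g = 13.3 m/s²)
PE = mgh → h = PE/(mg) = 3.712e+04 J / (121.9 kg × 13.3 m/s²) = 22.9 m = 2290.0 cm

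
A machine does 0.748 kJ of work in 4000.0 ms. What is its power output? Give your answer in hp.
P = W/t = 748 J / 4 s = 187 W = 0.2508 hp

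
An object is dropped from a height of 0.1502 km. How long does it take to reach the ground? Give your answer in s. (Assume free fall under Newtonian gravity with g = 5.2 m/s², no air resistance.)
t = √(2h/g) (with unit conversion) = 7.601 s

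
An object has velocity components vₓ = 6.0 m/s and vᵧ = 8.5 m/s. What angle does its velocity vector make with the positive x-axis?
θ = arctan(vᵧ/vₓ) = arctan(8.5/6.0) = 54.78°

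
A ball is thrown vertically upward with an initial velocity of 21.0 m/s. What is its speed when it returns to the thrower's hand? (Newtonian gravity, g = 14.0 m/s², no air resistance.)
By conservation of energy, the ball returns at the same speed = 21.0 m/s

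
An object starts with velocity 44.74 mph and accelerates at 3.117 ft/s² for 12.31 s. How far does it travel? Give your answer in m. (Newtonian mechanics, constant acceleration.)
d = v₀t + ½at² (with unit conversion) = 318.2 m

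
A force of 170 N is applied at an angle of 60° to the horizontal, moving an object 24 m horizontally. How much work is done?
W = Fd cosθ = 170×24×cos(60°) = 2040.0 J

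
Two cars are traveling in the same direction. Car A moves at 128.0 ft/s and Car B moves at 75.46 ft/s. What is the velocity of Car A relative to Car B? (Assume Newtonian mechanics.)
v_rel = v_A - v_B = 128.0 - 75.46 = 52.54 ft/s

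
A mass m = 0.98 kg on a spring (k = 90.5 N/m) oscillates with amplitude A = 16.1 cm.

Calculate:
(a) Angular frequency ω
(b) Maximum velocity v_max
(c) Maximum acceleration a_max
ω = √(k/m) = √(90.5/0.98) = 9.61 rad/s
v_max = ωA = 9.61×0.161 = 1.547 m/s
a_max = ω²A = 9.61²×0.161 = 14.87 m/s²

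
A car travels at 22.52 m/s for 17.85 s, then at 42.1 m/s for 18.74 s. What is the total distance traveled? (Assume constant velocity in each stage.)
d₁ = v₁t₁ = 22.52 × 17.85 = 401.982 m
d₂ = v₂t₂ = 42.1 × 18.74 = 788.954 m
d_total = 401.982 + 788.954 = 1190.94 m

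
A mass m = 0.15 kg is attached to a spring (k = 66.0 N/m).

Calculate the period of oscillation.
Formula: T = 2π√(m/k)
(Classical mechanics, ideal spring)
T = 2π√(m/k) = 2π√(0.15/66.0) = 0.2995 s; f = 1/T = 3.338 Hz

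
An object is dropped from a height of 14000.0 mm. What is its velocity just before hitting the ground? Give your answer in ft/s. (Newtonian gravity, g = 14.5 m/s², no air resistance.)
v = √(2gh) (with unit conversion) = 66.11 ft/s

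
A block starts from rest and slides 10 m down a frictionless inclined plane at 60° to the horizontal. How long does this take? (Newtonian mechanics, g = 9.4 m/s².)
a = g sin(θ) = 9.4 × sin(60°) = 8.14 m/s²
t = √(2d/a) = √(2 × 10 / 8.14) = 1.57 s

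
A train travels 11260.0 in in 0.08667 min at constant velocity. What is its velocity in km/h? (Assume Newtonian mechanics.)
v = d/t (with unit conversion) = 198.0 km/h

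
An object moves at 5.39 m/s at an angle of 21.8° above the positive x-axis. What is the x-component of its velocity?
vₓ = v cos(θ) = 5.39 × cos(21.8°) = 5.0 m/s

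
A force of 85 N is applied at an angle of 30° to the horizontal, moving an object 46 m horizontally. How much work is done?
W = Fd cosθ = 85×46×cos(30°) = 3386.2 J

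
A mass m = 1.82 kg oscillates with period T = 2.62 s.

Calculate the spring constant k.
T = 2π√(m/k) → k = m(2π/T)² = 1.82×(2π/2.62)² = 10.47 N/m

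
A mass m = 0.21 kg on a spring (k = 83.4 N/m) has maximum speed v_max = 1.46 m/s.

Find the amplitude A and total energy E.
½mv²_max = ½kA² → A = v_max√(m/k) = 1.46×√(0.21/83.4) = 0.07326 m = 7.326 cm
E = ½mv²_max = ½×0.21×1.46² = 0.2238 J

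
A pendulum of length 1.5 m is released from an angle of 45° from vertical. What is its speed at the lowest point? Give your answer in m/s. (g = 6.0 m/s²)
h = L(1 − cosθ) = 1.5×(1 − cos45°) = 0.4393 m
v = √(2gh) = √(2×6.0×0.4393) = 2.296 m/s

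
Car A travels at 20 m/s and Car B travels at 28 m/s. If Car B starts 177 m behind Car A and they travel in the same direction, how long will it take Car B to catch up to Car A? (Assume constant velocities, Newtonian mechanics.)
Relative speed: v_rel = 28 - 20 = 8 m/s
Time to catch: t = d₀/v_rel = 177/8 = 22.12 s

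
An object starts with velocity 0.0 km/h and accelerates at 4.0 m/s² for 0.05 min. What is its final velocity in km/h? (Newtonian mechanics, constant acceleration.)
v = v₀ + at (with unit conversion) = 43.2 km/h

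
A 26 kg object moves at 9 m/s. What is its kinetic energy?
KE = ½mv² = ½×26×9² = 1053.0 J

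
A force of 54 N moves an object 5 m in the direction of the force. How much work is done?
W = Fd = 54×5 = 270.0 J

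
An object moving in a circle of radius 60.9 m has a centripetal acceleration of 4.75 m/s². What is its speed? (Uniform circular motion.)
v = √(a_c × r) = √(4.75 × 60.9) = 17.01 m/s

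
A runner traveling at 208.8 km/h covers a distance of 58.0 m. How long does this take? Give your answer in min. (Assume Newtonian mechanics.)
t = d/v (with unit conversion) = 0.01667 min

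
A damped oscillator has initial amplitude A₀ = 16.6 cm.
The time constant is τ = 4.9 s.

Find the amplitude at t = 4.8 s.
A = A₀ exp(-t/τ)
A = A₀ exp(−t/τ) = 16.6×exp(−4.8/4.9) = 6.233 cm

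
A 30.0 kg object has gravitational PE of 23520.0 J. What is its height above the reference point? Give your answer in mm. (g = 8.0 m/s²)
PE = mgh → h = PE/(mg) = 2.352e+04 J / (30 kg × 8.0 m/s²) = 98 m = 98000.0 mm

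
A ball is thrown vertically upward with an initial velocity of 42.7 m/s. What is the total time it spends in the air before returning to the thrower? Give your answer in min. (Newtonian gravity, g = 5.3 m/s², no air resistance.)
t_total = 2v₀/g (with unit conversion) = 0.2686 min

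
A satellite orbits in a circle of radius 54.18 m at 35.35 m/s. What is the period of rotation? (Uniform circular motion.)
T = 2πr/v = 2π×54.18/35.35 = 9.63 s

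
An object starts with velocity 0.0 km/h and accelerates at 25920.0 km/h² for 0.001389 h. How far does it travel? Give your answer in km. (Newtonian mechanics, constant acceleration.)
d = v₀t + ½at² (with unit conversion) = 0.025 km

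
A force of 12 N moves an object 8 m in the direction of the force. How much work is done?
W = Fd = 12×8 = 96.0 J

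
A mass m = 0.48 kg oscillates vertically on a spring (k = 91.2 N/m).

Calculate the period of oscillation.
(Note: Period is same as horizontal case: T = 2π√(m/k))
T = 2π√(m/k) = 2π√(0.48/91.2) = 0.4558 s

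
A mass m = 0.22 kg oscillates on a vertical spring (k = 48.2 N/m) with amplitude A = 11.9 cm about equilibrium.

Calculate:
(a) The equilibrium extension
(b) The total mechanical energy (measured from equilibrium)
x_eq = mg/k = 0.22×9.81/48.2 = 0.04478 m = 4.478 cm
E = ½kA² = ½×48.2×(0.119)² = 0.3413 J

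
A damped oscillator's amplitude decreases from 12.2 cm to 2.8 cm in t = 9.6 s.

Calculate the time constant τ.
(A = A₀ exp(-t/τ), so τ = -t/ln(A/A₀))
A/A₀ = 2.8/12.2 = 0.2295; ln(A/A₀) = -1.472
τ = −t/ln(A/A₀) = −9.6/-1.472 = 6.523 s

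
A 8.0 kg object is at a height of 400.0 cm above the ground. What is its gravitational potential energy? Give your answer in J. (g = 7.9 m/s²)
PE = mgh = 8 kg × 7.9 m/s² × 4 m = 252.8 J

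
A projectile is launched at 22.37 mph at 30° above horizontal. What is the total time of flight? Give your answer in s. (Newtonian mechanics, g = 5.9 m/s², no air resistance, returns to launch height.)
T = 2v₀sin(θ)/g (with unit conversion) = 1.695 s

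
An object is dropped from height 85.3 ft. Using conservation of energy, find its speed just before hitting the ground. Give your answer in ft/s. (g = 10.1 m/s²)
mgh = ½mv² → v = √(2gh) = √(2×10.1×26) = 22.92 m/s = 75.19 ft/s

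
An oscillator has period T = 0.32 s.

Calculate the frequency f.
f = 1/T = 1/0.32 = 3.125 Hz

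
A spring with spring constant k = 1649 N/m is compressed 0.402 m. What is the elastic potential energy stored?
PE = ½kx² = ½×1649×0.402² = 133.2 J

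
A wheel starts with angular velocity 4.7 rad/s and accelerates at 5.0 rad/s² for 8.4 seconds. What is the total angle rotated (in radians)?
θ = ω₀t + ½αt² = 4.7×8.4 + ½×5.0×8.4² = 215.88 rad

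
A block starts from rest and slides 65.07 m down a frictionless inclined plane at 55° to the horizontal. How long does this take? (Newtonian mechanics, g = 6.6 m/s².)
a = g sin(θ) = 6.6 × sin(55°) = 5.41 m/s²
t = √(2d/a) = √(2 × 65.07 / 5.41) = 4.91 s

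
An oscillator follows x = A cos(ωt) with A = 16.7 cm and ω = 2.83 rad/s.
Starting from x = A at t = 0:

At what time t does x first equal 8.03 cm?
cos(ωt) = x/A = 8.03/16.7 = 0.4808
ωt = arccos(0.4808) = 1.069 rad
t = 1.069/2.83 = 0.3778 s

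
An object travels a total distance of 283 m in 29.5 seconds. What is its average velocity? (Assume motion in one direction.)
v_avg = Δd / Δt = 283 / 29.5 = 9.59 m/s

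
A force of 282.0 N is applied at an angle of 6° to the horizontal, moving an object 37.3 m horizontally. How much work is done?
W = Fd cosθ = 282.0×37.3×cos(6°) = 10461.0 J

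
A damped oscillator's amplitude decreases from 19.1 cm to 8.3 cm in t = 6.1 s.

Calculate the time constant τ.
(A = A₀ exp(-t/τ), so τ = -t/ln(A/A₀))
A/A₀ = 8.3/19.1 = 0.4346; ln(A/A₀) = -0.8334
τ = −t/ln(A/A₀) = −6.1/-0.8334 = 7.319 s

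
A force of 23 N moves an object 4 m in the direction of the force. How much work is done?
W = Fd = 23×4 = 92.0 J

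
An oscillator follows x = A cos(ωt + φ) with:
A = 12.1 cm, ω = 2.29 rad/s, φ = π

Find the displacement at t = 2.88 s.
x = A cos(ωt + φ) = 12.1×cos(2.29×2.88 + π) = -11.52 cm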